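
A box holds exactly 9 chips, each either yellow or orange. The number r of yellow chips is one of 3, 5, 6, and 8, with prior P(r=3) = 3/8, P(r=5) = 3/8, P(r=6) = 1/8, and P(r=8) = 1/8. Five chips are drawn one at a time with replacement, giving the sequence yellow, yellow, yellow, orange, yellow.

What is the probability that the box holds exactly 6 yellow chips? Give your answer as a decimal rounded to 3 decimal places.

0.229

For each hypothesis, P(data | H) works out to: P(data | r = 3) = (3/9)(3/9)(3/9)(6/9)(3/9) = 0.0082305; P(data | r = 5) = (5/9)(5/9)(5/9)(4/9)(5/9) = 0.042338; P(data | r = 6) = (6/9)(6/9)(6/9)(3/9)(6/9) = 0.065844; P(data | r = 8) = (8/9)(8/9)(8/9)(1/9)(8/9) = 0.069366.
Weighting by the prior gives 3/8 · 0.0082305 = 0.0030864, 3/8 · 0.042338 = 0.015877, 1/8 · 0.065844 = 0.0082305, 1/8 · 0.069366 = 0.0086708; with total 0.035864.
Therefore the posterior P(r = 6 | data) = (0.0082305) / (0.035864) = 0.22949.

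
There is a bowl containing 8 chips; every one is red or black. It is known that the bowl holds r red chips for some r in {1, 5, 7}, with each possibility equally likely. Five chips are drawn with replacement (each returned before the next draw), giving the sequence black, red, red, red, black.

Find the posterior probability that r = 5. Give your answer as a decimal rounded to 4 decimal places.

0.7416

The likelihood of the observed sequence under each hypothesis: P(data | r = 1) = (7/8)(1/8)(1/8)(1/8)(7/8) = 0.0014954; P(data | r = 5) = (3/8)(5/8)(5/8)(5/8)(3/8) = 0.034332; P(data | r = 7) = (1/8)(7/8)(7/8)(7/8)(1/8) = 0.010468.
Weighting by the prior gives 1/3 · 0.0014954 = 0.00049845, 1/3 · 0.034332 = 0.011444, 1/3 · 0.010468 = 0.0034892; summing to 0.015432.
So P(r = 5 | data) = (0.011444) / (0.015432) = 0.7416.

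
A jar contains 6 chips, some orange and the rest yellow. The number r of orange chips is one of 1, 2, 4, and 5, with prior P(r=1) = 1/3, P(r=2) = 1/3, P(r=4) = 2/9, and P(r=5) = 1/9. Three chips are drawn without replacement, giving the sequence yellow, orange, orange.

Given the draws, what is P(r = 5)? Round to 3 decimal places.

Compute the likelihood of the observed sequence for each case: P(data | r = 1) = (5/6)(1/5)(0/4) = 0; P(data | r = 2) = (4/6)(2/5)(1/4) = 1/15; P(data | r = 4) = (2/6)(4/5)(3/4) = 1/5; P(data | r = 5) = (1/6)(5/5)(4/4) = 1/6.
The prior-weighted likelihoods are 1/3 · 0 = 0, 1/3 · 1/15 = 1/45, 2/9 · 1/5 = 2/45, 1/9 · 1/6 = 1/54; summing to 23/270.
By Bayes' rule, P(r = 5 | data) = (1/54) / (23/270) = 5/23.

0.217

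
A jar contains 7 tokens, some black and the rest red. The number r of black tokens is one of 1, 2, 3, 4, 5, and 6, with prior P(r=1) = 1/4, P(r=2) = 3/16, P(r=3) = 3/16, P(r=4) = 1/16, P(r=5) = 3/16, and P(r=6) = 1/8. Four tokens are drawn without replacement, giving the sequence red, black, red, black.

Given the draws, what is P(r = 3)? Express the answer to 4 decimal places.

0.4091

The likelihood of the observed sequence under each hypothesis: P(data | r = 1) = (6/7)(1/6)(5/5)(0/4) = 0; P(data | r = 2) = (5/7)(2/6)(4/5)(1/4) = 1/21; P(data | r = 3) = (4/7)(3/6)(3/5)(2/4) = 3/35; P(data | r = 4) = (3/7)(4/6)(2/5)(3/4) = 3/35; P(data | r = 5) = (2/7)(5/6)(1/5)(4/4) = 1/21; P(data | r = 6) = (1/7)(6/6)(0/5) = 0.
The prior-weighted likelihoods are 1/4 · 0 = 0, 3/16 · 1/21 = 1/112, 3/16 · 3/35 = 9/560, 1/16 · 3/35 = 3/560, 3/16 · 1/21 = 1/112, 1/8 · 0 = 0; with total 11/280.
By Bayes' rule, P(r = 3 | data) = (9/560) / (11/280) = 9/22.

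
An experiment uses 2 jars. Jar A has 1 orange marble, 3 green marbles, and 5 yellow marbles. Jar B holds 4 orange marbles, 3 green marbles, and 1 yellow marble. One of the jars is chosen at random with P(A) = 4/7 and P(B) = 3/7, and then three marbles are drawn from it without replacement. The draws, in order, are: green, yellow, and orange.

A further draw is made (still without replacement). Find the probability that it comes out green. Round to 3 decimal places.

0.365

The likelihood of the observed sequence under each hypothesis: P(data | jar A) = (3/9)(5/8)(1/7) = 5/168; P(data | jar B) = (3/8)(1/7)(4/6) = 1/28.
The prior-weighted likelihoods are 4/7 · 5/168 = 5/294, 3/7 · 1/28 = 3/196; with total 19/588.
Dividing through by the total gives posterior P(jar A | data) = 10/19, P(jar B | data) = 9/19.
Averaging over the posterior, P(green next | data) = (1/3)(10/19) + (2/5)(9/19) = 104/285.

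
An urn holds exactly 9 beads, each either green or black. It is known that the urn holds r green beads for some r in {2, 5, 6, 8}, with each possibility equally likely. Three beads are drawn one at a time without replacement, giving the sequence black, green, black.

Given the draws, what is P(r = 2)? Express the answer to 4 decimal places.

0.4667

Compute the likelihood of the observed sequence for each case: P(data | r = 2) = (7/9)(2/8)(6/7) = 1/6; P(data | r = 5) = (4/9)(5/8)(3/7) = 5/42; P(data | r = 6) = (3/9)(6/8)(2/7) = 1/14; P(data | r = 8) = (1/9)(8/8)(0/7) = 0.
The prior-weighted likelihoods are 1/4 · 1/6 = 1/24, 1/4 · 5/42 = 5/168, 1/4 · 1/14 = 1/56, 1/4 · 0 = 0; summing to 5/56.
Hence P(r = 2 | data) = (1/24) / (5/56) = 7/15.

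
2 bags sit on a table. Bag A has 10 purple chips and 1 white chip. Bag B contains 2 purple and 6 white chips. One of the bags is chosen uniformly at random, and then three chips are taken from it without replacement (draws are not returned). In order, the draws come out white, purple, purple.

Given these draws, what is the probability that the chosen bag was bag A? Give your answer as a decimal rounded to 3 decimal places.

0.718

The likelihood of the observed sequence under each hypothesis: P(data | bag A) = (1/11)(10/10)(9/9) = 1/11; P(data | bag B) = (6/8)(2/7)(1/6) = 1/28.
Multiplying each by its prior: 1/2 · 1/11 = 1/22, 1/2 · 1/28 = 1/56; summing to 39/616.
By Bayes' rule, P(bag A | data) = (1/22) / (39/616) = 28/39.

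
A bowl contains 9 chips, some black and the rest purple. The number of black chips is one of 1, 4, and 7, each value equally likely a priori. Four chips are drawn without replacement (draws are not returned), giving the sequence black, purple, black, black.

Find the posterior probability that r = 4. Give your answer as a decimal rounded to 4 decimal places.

0.2222

Compute the likelihood of the observed sequence for each case: P(data | r = 1) = (1/9)(8/8)(0/7) = 0; P(data | r = 4) = (4/9)(5/8)(3/7)(2/6) = 5/126; P(data | r = 7) = (7/9)(2/8)(6/7)(5/6) = 5/36.
The prior-weighted likelihoods are 1/3 · 0 = 0, 1/3 · 5/126 = 5/378, 1/3 · 5/36 = 5/108; these sum to 5/84.
So P(r = 4 | data) = (5/378) / (5/84) = 2/9.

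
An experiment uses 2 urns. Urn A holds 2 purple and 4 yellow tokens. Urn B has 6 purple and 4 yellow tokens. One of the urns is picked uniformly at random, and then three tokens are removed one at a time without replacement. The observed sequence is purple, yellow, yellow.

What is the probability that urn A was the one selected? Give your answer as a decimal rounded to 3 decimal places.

For each hypothesis, P(data | H) works out to: P(data | urn A) = (2/6)(4/5)(3/4) = 1/5; P(data | urn B) = (6/10)(4/9)(3/8) = 1/10.
The prior-weighted likelihoods are 1/2 · 1/5 = 1/10, 1/2 · 1/10 = 1/20; summing to 3/20.
So P(urn A | data) = (1/10) / (3/20) = 2/3.

0.667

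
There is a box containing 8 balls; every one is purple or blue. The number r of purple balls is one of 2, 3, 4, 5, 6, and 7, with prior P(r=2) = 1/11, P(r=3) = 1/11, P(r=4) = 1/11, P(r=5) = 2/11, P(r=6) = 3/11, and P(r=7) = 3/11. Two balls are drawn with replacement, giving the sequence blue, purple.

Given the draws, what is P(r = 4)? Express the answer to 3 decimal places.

Compute the likelihood of the observed sequence for each case: P(data | r = 2) = (6/8)(2/8) = 3/16; P(data | r = 3) = (5/8)(3/8) = 15/64; P(data | r = 4) = (4/8)(4/8) = 1/4; P(data | r = 5) = (3/8)(5/8) = 15/64; P(data | r = 6) = (2/8)(6/8) = 3/16; P(data | r = 7) = (1/8)(7/8) = 7/64.
Weighting by the prior gives 1/11 · 3/16 = 3/176, 1/11 · 15/64 = 15/704, 1/11 · 1/4 = 1/44, 2/11 · 15/64 = 15/352, 3/11 · 3/16 = 9/176, 3/11 · 7/64 = 21/704; summing to 65/352.
So P(r = 4 | data) = (1/44) / (65/352) = 8/65.

0.123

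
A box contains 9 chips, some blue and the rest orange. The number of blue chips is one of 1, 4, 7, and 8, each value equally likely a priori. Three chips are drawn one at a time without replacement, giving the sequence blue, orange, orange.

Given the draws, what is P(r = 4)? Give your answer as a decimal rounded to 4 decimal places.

0.5333

Under each hypothesis, the probability of the observed sequence is: P(data | r = 1) = (1/9)(8/8)(7/7) = 1/9; P(data | r = 4) = (4/9)(5/8)(4/7) = 10/63; P(data | r = 7) = (7/9)(2/8)(1/7) = 1/36; P(data | r = 8) = (8/9)(1/8)(0/7) = 0.
Multiplying each by its prior: 1/4 · 1/9 = 1/36, 1/4 · 10/63 = 5/126, 1/4 · 1/36 = 1/144, 1/4 · 0 = 0; summing to 25/336.
Hence P(r = 4 | data) = (5/126) / (25/336) = 8/15.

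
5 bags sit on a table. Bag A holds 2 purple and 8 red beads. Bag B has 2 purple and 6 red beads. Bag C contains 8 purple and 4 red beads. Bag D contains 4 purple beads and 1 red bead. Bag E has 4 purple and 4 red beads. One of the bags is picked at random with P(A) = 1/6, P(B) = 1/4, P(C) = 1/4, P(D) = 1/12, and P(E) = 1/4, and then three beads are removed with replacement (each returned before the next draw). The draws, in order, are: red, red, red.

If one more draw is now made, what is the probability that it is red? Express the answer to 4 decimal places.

0.7165

Compute the likelihood of the observed sequence for each case: P(data | bag A) = (8/10)(8/10)(8/10) = 0.512; P(data | bag B) = (6/8)(6/8)(6/8) = 0.42188; P(data | bag C) = (4/12)(4/12)(4/12) = 0.037037; P(data | bag D) = (1/5)(1/5)(1/5) = 0.008; P(data | bag E) = (4/8)(4/8)(4/8) = 0.125.
The prior-weighted likelihoods are 1/6 · 0.512 = 0.085333, 1/4 · 0.42188 = 0.10547, 1/4 · 0.037037 = 0.0092593, 1/12 · 0.008 = 0.00066667, 1/4 · 0.125 = 0.03125; with total 0.23198.
Normalising, the posterior is P(bag A | data) = 0.36785, P(bag B | data) = 0.45465, P(bag C | data) = 0.039914, P(bag D | data) = 0.0028738, P(bag E | data) = 0.13471.
So P(red next | data) = Σ P(red next | H) P(H | data) = (4/5)(0.36785) + (3/4)(0.45465) + (1/3)(0.039914) + (1/5)(0.0028738) + (1/2)(0.13471) = 0.7165.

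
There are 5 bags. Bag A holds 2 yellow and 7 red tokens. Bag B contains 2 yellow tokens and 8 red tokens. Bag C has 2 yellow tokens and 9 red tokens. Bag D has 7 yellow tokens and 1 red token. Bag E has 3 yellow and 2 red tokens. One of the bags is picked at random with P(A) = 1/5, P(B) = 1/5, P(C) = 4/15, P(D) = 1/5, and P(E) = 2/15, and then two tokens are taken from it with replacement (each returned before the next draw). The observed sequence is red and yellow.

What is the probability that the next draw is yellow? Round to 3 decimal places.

The likelihood of the observed sequence under each hypothesis: P(data | bag A) = (7/9)(2/9) = 0.17284; P(data | bag B) = (8/10)(2/10) = 0.16; P(data | bag C) = (9/11)(2/11) = 0.14876; P(data | bag D) = (1/8)(7/8) = 0.10938; P(data | bag E) = (2/5)(3/5) = 0.24.
Weighting by the prior gives 1/5 · 0.17284 = 0.034568, 1/5 · 0.16 = 0.032, 4/15 · 0.14876 = 0.039669, 1/5 · 0.10938 = 0.021875, 2/15 · 0.24 = 0.032; with total 0.16011.
The posterior is then P(bag A | data) = 0.2159, P(bag B | data) = 0.19986, P(bag C | data) = 0.24776, P(bag D | data) = 0.13662, P(bag E | data) = 0.19986.
So P(yellow next | data) = Σ P(yellow next | H) P(H | data) = (2/9)(0.2159) + (1/5)(0.19986) + (2/11)(0.24776) + (7/8)(0.13662) + (3/5)(0.19986) = 0.37246.

0.372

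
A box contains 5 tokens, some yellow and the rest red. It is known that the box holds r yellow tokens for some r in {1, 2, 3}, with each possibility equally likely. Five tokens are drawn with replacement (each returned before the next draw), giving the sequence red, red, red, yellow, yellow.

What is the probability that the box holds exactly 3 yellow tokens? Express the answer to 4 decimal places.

0.2951

The likelihood of the observed sequence under each hypothesis: P(data | r = 1) = (4/5)(4/5)(4/5)(1/5)(1/5) = 0.02048; P(data | r = 2) = (3/5)(3/5)(3/5)(2/5)(2/5) = 0.03456; P(data | r = 3) = (2/5)(2/5)(2/5)(3/5)(3/5) = 0.02304.
The prior-weighted likelihoods are 1/3 · 0.02048 = 0.0068267, 1/3 · 0.03456 = 0.01152, 1/3 · 0.02304 = 0.00768; with total 0.026027.
Hence P(r = 3 | data) = (0.00768) / (0.026027) = 0.29508.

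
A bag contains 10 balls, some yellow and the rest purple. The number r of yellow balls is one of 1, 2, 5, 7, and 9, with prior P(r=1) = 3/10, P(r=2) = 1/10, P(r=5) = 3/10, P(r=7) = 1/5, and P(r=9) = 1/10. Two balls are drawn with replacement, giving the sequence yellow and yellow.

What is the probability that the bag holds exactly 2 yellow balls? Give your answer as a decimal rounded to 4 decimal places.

0.0153

For each hypothesis, P(data | H) works out to: P(data | r = 1) = (1/10)(1/10) = 1/100; P(data | r = 2) = (2/10)(2/10) = 1/25; P(data | r = 5) = (5/10)(5/10) = 1/4; P(data | r = 7) = (7/10)(7/10) = 49/100; P(data | r = 9) = (9/10)(9/10) = 81/100.
Weighting by the prior gives 3/10 · 1/100 = 3/1000, 1/10 · 1/25 = 1/250, 3/10 · 1/4 = 3/40, 1/5 · 49/100 = 49/500, 1/10 · 81/100 = 81/1000; these sum to 261/1000.
By Bayes' rule, P(r = 2 | data) = (1/250) / (261/1000) = 4/261.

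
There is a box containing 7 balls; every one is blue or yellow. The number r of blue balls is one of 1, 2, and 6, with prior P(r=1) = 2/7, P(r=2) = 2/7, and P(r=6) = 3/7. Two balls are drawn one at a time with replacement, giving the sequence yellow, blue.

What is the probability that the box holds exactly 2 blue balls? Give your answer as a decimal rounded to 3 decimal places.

Compute the likelihood of the observed sequence for each case: P(data | r = 1) = (6/7)(1/7) = 6/49; P(data | r = 2) = (5/7)(2/7) = 10/49; P(data | r = 6) = (1/7)(6/7) = 6/49.
Weighting by the prior gives 2/7 · 6/49 = 12/343, 2/7 · 10/49 = 20/343, 3/7 · 6/49 = 18/343; with total 50/343.
So P(r = 2 | data) = (20/343) / (50/343) = 2/5.

0.400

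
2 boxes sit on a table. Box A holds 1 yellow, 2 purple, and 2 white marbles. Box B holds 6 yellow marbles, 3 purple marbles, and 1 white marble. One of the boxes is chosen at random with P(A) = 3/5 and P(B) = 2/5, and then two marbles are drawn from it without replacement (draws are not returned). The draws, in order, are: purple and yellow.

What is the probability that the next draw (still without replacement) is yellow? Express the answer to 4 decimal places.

The likelihood of the observed sequence under each hypothesis: P(data | box A) = (2/5)(1/4) = 1/10; P(data | box B) = (3/10)(6/9) = 1/5.
Multiplying each by its prior: 3/5 · 1/10 = 3/50, 2/5 · 1/5 = 2/25; these sum to 7/50.
Dividing through by the total gives posterior P(box A | data) = 3/7, P(box B | data) = 4/7.
The predictive probability is P(yellow next | data) = (0)(3/7) + (5/8)(4/7) = 5/14.

0.3571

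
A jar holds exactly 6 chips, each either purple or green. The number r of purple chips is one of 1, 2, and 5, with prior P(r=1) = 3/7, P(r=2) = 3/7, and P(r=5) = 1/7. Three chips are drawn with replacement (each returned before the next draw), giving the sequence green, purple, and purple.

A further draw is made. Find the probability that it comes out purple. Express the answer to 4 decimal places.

0.4470

The likelihood of the observed sequence under each hypothesis: P(data | r = 1) = (5/6)(1/6)(1/6) = 0.023148; P(data | r = 2) = (4/6)(2/6)(2/6) = 0.074074; P(data | r = 5) = (1/6)(5/6)(5/6) = 0.11574.
Multiplying each by its prior: 3/7 · 0.023148 = 0.0099206, 3/7 · 0.074074 = 0.031746, 1/7 · 0.11574 = 0.016534; summing to 0.058201.
Dividing through by the total gives posterior P(r = 1 | data) = 0.17045, P(r = 2 | data) = 0.54545, P(r = 5 | data) = 0.28409.
The predictive probability is P(purple next | data) = (1/6)(0.17045) + (1/3)(0.54545) + (5/6)(0.28409) = 0.44697.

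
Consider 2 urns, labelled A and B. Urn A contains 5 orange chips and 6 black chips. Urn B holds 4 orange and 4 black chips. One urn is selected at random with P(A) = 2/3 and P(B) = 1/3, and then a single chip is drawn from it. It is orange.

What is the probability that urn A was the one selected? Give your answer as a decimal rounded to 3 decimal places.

0.645

Compute the likelihood of this draw for each case: P(data | urn A) = (5/11) = 5/11; P(data | urn B) = (4/8) = 1/2.
The prior-weighted likelihoods are 2/3 · 5/11 = 10/33, 1/3 · 1/2 = 1/6; summing to 31/66.
Therefore the posterior P(urn A | data) = (10/33) / (31/66) = 20/31.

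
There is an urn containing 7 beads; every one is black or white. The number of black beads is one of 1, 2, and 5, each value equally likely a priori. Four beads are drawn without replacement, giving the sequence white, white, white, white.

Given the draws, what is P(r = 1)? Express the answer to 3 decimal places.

0.750

Compute the likelihood of the observed sequence for each case: P(data | r = 1) = (6/7)(5/6)(4/5)(3/4) = 3/7; P(data | r = 2) = (5/7)(4/6)(3/5)(2/4) = 1/7; P(data | r = 5) = (2/7)(1/6)(0/5) = 0.
Weighting by the prior gives 1/3 · 3/7 = 1/7, 1/3 · 1/7 = 1/21, 1/3 · 0 = 0; with total 4/21.
Therefore the posterior P(r = 1 | data) = (1/7) / (4/21) = 3/4.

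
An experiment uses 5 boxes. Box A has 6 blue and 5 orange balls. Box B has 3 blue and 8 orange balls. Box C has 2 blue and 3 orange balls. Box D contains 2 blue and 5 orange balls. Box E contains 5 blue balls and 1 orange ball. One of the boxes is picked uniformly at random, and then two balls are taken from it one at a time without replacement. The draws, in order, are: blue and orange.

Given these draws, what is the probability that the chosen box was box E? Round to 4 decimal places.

0.1394

The likelihood of the observed sequence under each hypothesis: P(data | box A) = (6/11)(5/10) = 0.27273; P(data | box B) = (3/11)(8/10) = 0.21818; P(data | box C) = (2/5)(3/4) = 0.3; P(data | box D) = (2/7)(5/6) = 0.2381; P(data | box E) = (5/6)(1/5) = 0.16667.
Weighting by the prior gives 1/5 · 0.27273 = 0.054545, 1/5 · 0.21818 = 0.043636, 1/5 · 0.3 = 0.06, 1/5 · 0.2381 = 0.047619, 1/5 · 0.16667 = 0.033333; summing to 0.23913.
Hence P(box E | data) = (0.033333) / (0.23913) = 0.13939.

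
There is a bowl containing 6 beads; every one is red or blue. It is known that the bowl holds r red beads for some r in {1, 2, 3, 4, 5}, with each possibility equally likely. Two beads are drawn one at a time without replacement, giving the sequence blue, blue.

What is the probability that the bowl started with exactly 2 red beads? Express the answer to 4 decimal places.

0.3000

Under each hypothesis, the probability of the observed sequence is: P(data | r = 1) = (5/6)(4/5) = 2/3; P(data | r = 2) = (4/6)(3/5) = 2/5; P(data | r = 3) = (3/6)(2/5) = 1/5; P(data | r = 4) = (2/6)(1/5) = 1/15; P(data | r = 5) = (1/6)(0/5) = 0.
Weighting by the prior gives 1/5 · 2/3 = 2/15, 1/5 · 2/5 = 2/25, 1/5 · 1/5 = 1/25, 1/5 · 1/15 = 1/75, 1/5 · 0 = 0; these sum to 4/15.
By Bayes' rule, P(r = 2 | data) = (2/25) / (4/15) = 3/10.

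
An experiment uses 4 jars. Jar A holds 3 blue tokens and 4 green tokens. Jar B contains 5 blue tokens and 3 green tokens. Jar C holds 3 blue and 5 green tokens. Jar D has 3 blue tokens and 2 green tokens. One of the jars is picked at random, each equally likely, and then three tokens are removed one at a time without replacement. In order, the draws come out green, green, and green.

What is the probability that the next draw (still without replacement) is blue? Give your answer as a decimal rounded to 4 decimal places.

For each hypothesis, P(data | H) works out to: P(data | jar A) = (4/7)(3/6)(2/5) = 0.11429; P(data | jar B) = (3/8)(2/7)(1/6) = 0.017857; P(data | jar C) = (5/8)(4/7)(3/6) = 0.17857; P(data | jar D) = (2/5)(1/4)(0/3) = 0.
The prior-weighted likelihoods are 1/4 · 0.11429 = 0.028571, 1/4 · 0.017857 = 0.0044643, 1/4 · 0.17857 = 0.044643, 1/4 · 0 = 0; these sum to 0.077679.
Dividing through by the total gives posterior P(jar A | data) = 0.36782, P(jar B | data) = 0.057471, P(jar C | data) = 0.57471, P(jar D | data) = 0.
Averaging over the posterior, P(blue next | data) = (3/4)(0.36782) + (1)(0.057471) + (3/5)(0.57471) = 0.67816.

0.6782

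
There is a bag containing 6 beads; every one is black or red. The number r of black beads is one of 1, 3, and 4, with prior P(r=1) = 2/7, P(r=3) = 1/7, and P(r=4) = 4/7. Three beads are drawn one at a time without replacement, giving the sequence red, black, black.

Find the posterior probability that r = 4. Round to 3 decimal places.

Under each hypothesis, the probability of the observed sequence is: P(data | r = 1) = (5/6)(1/5)(0/4) = 0; P(data | r = 3) = (3/6)(3/5)(2/4) = 3/20; P(data | r = 4) = (2/6)(4/5)(3/4) = 1/5.
Weighting by the prior gives 2/7 · 0 = 0, 1/7 · 3/20 = 3/140, 4/7 · 1/5 = 4/35; these sum to 19/140.
By Bayes' rule, P(r = 4 | data) = (4/35) / (19/140) = 16/19.

0.842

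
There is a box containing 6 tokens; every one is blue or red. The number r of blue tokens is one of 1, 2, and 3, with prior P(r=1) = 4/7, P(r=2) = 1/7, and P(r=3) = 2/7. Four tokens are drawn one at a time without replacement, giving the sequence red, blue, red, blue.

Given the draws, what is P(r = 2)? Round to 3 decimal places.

0.250

The likelihood of the observed sequence under each hypothesis: P(data | r = 1) = (5/6)(1/5)(4/4)(0/3) = 0; P(data | r = 2) = (4/6)(2/5)(3/4)(1/3) = 1/15; P(data | r = 3) = (3/6)(3/5)(2/4)(2/3) = 1/10.
Multiplying each by its prior: 4/7 · 0 = 0, 1/7 · 1/15 = 1/105, 2/7 · 1/10 = 1/35; these sum to 4/105.
Hence P(r = 2 | data) = (1/105) / (4/105) = 1/4.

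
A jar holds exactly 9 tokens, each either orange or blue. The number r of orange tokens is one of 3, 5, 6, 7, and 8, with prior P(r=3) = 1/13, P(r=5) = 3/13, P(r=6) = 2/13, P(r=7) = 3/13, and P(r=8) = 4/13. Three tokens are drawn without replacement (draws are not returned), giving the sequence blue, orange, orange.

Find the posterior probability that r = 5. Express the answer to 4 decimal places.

0.2575

Under each hypothesis, the probability of the observed sequence is: P(data | r = 3) = (6/9)(3/8)(2/7) = 0.071429; P(data | r = 5) = (4/9)(5/8)(4/7) = 0.15873; P(data | r = 6) = (3/9)(6/8)(5/7) = 0.17857; P(data | r = 7) = (2/9)(7/8)(6/7) = 0.16667; P(data | r = 8) = (1/9)(8/8)(7/7) = 0.11111.
Multiplying each by its prior: 1/13 · 0.071429 = 0.0054945, 3/13 · 0.15873 = 0.03663, 2/13 · 0.17857 = 0.027473, 3/13 · 0.16667 = 0.038462, 4/13 · 0.11111 = 0.034188; these sum to 0.14225.
Hence P(r = 5 | data) = (0.03663) / (0.14225) = 0.25751.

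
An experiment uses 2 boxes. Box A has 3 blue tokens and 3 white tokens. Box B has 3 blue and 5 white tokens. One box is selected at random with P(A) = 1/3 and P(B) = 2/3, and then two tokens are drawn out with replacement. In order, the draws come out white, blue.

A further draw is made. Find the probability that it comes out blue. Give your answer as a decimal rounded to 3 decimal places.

0.418

The likelihood of the observed sequence under each hypothesis: P(data | box A) = (3/6)(3/6) = 1/4; P(data | box B) = (5/8)(3/8) = 15/64.
The prior-weighted likelihoods are 1/3 · 1/4 = 1/12, 2/3 · 15/64 = 5/32; summing to 23/96.
The posterior is then P(box A | data) = 8/23, P(box B | data) = 15/23.
Averaging over the posterior, P(blue next | data) = (1/2)(8/23) + (3/8)(15/23) = 77/184.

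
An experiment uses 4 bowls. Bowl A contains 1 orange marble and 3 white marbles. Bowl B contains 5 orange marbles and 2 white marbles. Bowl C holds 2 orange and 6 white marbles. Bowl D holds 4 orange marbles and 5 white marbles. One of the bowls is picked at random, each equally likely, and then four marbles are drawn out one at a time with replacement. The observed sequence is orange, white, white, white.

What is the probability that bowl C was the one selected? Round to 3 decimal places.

0.347

Under each hypothesis, the probability of the observed sequence is: P(data | bowl A) = (1/4)(3/4)(3/4)(3/4) = 0.10547; P(data | bowl B) = (5/7)(2/7)(2/7)(2/7) = 0.01666; P(data | bowl C) = (2/8)(6/8)(6/8)(6/8) = 0.10547; P(data | bowl D) = (4/9)(5/9)(5/9)(5/9) = 0.076208.
Multiplying each by its prior: 1/4 · 0.10547 = 0.026367, 1/4 · 0.01666 = 0.0041649, 1/4 · 0.10547 = 0.026367, 1/4 · 0.076208 = 0.019052; with total 0.075951.
By Bayes' rule, P(bowl C | data) = (0.026367) / (0.075951) = 0.34716.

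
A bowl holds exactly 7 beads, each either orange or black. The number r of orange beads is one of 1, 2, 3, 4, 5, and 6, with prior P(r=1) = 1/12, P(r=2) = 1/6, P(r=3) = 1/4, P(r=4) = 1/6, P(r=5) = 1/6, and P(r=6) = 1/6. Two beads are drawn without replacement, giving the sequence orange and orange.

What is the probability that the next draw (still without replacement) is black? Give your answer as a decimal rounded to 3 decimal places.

Under each hypothesis, the probability of the observed sequence is: P(data | r = 1) = (1/7)(0/6) = 0; P(data | r = 2) = (2/7)(1/6) = 1/21; P(data | r = 3) = (3/7)(2/6) = 1/7; P(data | r = 4) = (4/7)(3/6) = 2/7; P(data | r = 5) = (5/7)(4/6) = 10/21; P(data | r = 6) = (6/7)(5/6) = 5/7.
Weighting by the prior gives 1/12 · 0 = 0, 1/6 · 1/21 = 1/126, 1/4 · 1/7 = 1/28, 1/6 · 2/7 = 1/21, 1/6 · 10/21 = 5/63, 1/6 · 5/7 = 5/42; summing to 73/252.
Dividing through by the total gives posterior P(r = 1 | data) = 0, P(r = 2 | data) = 2/73, P(r = 3 | data) = 9/73, P(r = 4 | data) = 12/73, P(r = 5 | data) = 20/73, P(r = 6 | data) = 30/73.
The predictive probability is P(black next | data) = (1)(2/73) + (4/5)(9/73) + (3/5)(12/73) + (2/5)(20/73) + (1/5)(30/73) = 152/365.

0.416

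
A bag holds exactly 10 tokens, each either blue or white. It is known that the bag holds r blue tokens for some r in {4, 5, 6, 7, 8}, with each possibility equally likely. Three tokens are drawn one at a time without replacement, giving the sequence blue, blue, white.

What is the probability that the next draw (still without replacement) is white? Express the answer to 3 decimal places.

Under each hypothesis, the probability of the observed sequence is: P(data | r = 4) = (4/10)(3/9)(6/8) = 1/10; P(data | r = 5) = (5/10)(4/9)(5/8) = 5/36; P(data | r = 6) = (6/10)(5/9)(4/8) = 1/6; P(data | r = 7) = (7/10)(6/9)(3/8) = 7/40; P(data | r = 8) = (8/10)(7/9)(2/8) = 7/45.
Weighting by the prior gives 1/5 · 1/10 = 1/50, 1/5 · 5/36 = 1/36, 1/5 · 1/6 = 1/30, 1/5 · 7/40 = 7/200, 1/5 · 7/45 = 7/225; summing to 53/360.
Normalising, the posterior is P(r = 4 | data) = 36/265, P(r = 5 | data) = 10/53, P(r = 6 | data) = 12/53, P(r = 7 | data) = 63/265, P(r = 8 | data) = 56/265.
The predictive probability is P(white next | data) = (5/7)(36/265) + (4/7)(10/53) + (3/7)(12/53) + (2/7)(63/265) + (1/7)(56/265) = 2/5.

0.400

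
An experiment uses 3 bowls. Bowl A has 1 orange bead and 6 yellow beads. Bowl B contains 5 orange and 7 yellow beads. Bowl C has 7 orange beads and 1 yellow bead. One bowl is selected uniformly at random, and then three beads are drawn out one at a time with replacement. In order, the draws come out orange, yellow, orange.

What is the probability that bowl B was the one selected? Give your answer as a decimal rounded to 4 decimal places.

The likelihood of the observed sequence under each hypothesis: P(data | bowl A) = (1/7)(6/7)(1/7) = 0.017493; P(data | bowl B) = (5/12)(7/12)(5/12) = 0.10127; P(data | bowl C) = (7/8)(1/8)(7/8) = 0.095703.
The prior-weighted likelihoods are 1/3 · 0.017493 = 0.0058309, 1/3 · 0.10127 = 0.033758, 1/3 · 0.095703 = 0.031901; with total 0.07149.
Therefore the posterior P(bowl B | data) = (0.033758) / (0.07149) = 0.4722.

0.4722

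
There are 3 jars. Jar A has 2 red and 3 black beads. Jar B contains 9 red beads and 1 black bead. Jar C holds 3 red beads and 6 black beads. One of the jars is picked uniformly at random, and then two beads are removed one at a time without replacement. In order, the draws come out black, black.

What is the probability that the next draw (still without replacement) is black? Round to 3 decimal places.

The likelihood of the observed sequence under each hypothesis: P(data | jar A) = (3/5)(2/4) = 3/10; P(data | jar B) = (1/10)(0/9) = 0; P(data | jar C) = (6/9)(5/8) = 5/12.
Multiplying each by its prior: 1/3 · 3/10 = 1/10, 1/3 · 0 = 0, 1/3 · 5/12 = 5/36; with total 43/180.
Dividing through by the total gives posterior P(jar A | data) = 18/43, P(jar B | data) = 0, P(jar C | data) = 25/43.
Averaging over the posterior, P(black next | data) = (1/3)(18/43) + (4/7)(25/43) = 142/301.

0.472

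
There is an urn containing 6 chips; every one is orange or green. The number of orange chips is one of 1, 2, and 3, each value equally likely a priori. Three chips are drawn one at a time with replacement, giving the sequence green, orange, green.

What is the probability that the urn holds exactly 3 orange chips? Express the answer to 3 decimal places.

For each hypothesis, P(data | H) works out to: P(data | r = 1) = (5/6)(1/6)(5/6) = 25/216; P(data | r = 2) = (4/6)(2/6)(4/6) = 4/27; P(data | r = 3) = (3/6)(3/6)(3/6) = 1/8.
Weighting by the prior gives 1/3 · 25/216 = 25/648, 1/3 · 4/27 = 4/81, 1/3 · 1/8 = 1/24; with total 7/54.
So P(r = 3 | data) = (1/24) / (7/54) = 9/28.

0.321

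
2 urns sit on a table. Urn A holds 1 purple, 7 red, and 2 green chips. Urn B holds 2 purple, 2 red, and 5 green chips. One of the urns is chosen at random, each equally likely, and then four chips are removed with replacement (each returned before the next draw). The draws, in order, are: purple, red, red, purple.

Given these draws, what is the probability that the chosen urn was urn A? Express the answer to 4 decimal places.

For each hypothesis, P(data | H) works out to: P(data | urn A) = (1/10)(7/10)(7/10)(1/10) = 0.0049; P(data | urn B) = (2/9)(2/9)(2/9)(2/9) = 0.0024387.
The prior-weighted likelihoods are 1/2 · 0.0049 = 0.00245, 1/2 · 0.0024387 = 0.0012193; these sum to 0.0036693.
Hence P(urn A | data) = (0.00245) / (0.0036693) = 0.6677.

0.6677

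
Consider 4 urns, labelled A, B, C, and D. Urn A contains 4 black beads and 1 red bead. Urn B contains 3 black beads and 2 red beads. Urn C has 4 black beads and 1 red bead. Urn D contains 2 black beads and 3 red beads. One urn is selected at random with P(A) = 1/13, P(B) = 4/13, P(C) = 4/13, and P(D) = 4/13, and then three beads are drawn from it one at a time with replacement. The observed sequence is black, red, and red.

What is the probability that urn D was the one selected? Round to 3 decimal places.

0.514

Compute the likelihood of the observed sequence for each case: P(data | urn A) = (4/5)(1/5)(1/5) = 0.032; P(data | urn B) = (3/5)(2/5)(2/5) = 0.096; P(data | urn C) = (4/5)(1/5)(1/5) = 0.032; P(data | urn D) = (2/5)(3/5)(3/5) = 0.144.
Weighting by the prior gives 1/13 · 0.032 = 0.0024615, 4/13 · 0.096 = 0.029538, 4/13 · 0.032 = 0.0098462, 4/13 · 0.144 = 0.044308; with total 0.086154.
So P(urn D | data) = (0.044308) / (0.086154) = 0.51429.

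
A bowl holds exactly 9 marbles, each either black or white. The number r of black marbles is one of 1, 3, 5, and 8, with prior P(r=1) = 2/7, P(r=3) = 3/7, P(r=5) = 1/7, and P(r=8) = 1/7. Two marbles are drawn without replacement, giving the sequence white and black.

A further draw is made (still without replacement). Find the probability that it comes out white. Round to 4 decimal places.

Compute the likelihood of the observed sequence for each case: P(data | r = 1) = (8/9)(1/8) = 1/9; P(data | r = 3) = (6/9)(3/8) = 1/4; P(data | r = 5) = (4/9)(5/8) = 5/18; P(data | r = 8) = (1/9)(8/8) = 1/9.
The prior-weighted likelihoods are 2/7 · 1/9 = 2/63, 3/7 · 1/4 = 3/28, 1/7 · 5/18 = 5/126, 1/7 · 1/9 = 1/63; with total 7/36.
Normalising, the posterior is P(r = 1 | data) = 8/49, P(r = 3 | data) = 27/49, P(r = 5 | data) = 10/49, P(r = 8 | data) = 4/49.
Averaging over the posterior, P(white next | data) = (1)(8/49) + (5/7)(27/49) + (3/7)(10/49) + (0)(4/49) = 221/343.

0.6443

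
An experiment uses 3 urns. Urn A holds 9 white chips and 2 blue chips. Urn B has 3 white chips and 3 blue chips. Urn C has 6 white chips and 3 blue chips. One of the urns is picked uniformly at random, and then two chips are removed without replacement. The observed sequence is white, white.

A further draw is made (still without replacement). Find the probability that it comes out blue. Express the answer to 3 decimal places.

0.373

For each hypothesis, P(data | H) works out to: P(data | urn A) = (9/11)(8/10) = 0.65455; P(data | urn B) = (3/6)(2/5) = 0.2; P(data | urn C) = (6/9)(5/8) = 0.41667.
Multiplying each by its prior: 1/3 · 0.65455 = 0.21818, 1/3 · 0.2 = 0.066667, 1/3 · 0.41667 = 0.13889; these sum to 0.42374.
Dividing through by the total gives posterior P(urn A | data) = 0.5149, P(urn B | data) = 0.15733, P(urn C | data) = 0.32777.
Averaging over the posterior, P(blue next | data) = (2/9)(0.5149) + (3/4)(0.15733) + (3/7)(0.32777) = 0.37289.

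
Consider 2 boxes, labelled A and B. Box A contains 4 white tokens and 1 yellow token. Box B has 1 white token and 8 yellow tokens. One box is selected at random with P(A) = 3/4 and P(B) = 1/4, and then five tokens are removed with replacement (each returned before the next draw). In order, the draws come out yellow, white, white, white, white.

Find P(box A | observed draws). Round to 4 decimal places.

Under each hypothesis, the probability of the observed sequence is: P(data | box A) = (1/5)(4/5)(4/5)(4/5)(4/5) = 0.08192; P(data | box B) = (8/9)(1/9)(1/9)(1/9)(1/9) = 0.00013548.
The prior-weighted likelihoods are 3/4 · 0.08192 = 0.06144, 1/4 · 0.00013548 = 3.387e-05; summing to 0.061474.
Therefore the posterior P(box A | data) = (0.06144) / (0.061474) = 0.99945.

0.9994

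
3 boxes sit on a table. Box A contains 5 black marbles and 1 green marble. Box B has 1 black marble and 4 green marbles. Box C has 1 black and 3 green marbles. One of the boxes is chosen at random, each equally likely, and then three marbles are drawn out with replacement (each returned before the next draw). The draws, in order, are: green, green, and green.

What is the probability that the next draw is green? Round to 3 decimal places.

0.774

Compute the likelihood of the observed sequence for each case: P(data | box A) = (1/6)(1/6)(1/6) = 0.0046296; P(data | box B) = (4/5)(4/5)(4/5) = 0.512; P(data | box C) = (3/4)(3/4)(3/4) = 0.42188.
The prior-weighted likelihoods are 1/3 · 0.0046296 = 0.0015432, 1/3 · 0.512 = 0.17067, 1/3 · 0.42188 = 0.14062; summing to 0.31283.
Dividing through by the total gives posterior P(box A | data) = 0.004933, P(box B | data) = 0.54555, P(box C | data) = 0.44952.
Averaging over the posterior, P(green next | data) = (1/6)(0.004933) + (4/5)(0.54555) + (3/4)(0.44952) = 0.7744.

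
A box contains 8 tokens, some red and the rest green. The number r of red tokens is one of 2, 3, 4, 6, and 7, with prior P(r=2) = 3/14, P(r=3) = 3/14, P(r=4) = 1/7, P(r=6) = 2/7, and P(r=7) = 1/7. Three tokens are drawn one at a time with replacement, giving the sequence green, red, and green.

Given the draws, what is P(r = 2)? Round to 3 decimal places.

The likelihood of the observed sequence under each hypothesis: P(data | r = 2) = (6/8)(2/8)(6/8) = 0.14062; P(data | r = 3) = (5/8)(3/8)(5/8) = 0.14648; P(data | r = 4) = (4/8)(4/8)(4/8) = 0.125; P(data | r = 6) = (2/8)(6/8)(2/8) = 0.046875; P(data | r = 7) = (1/8)(7/8)(1/8) = 0.013672.
Weighting by the prior gives 3/14 · 0.14062 = 0.030134, 3/14 · 0.14648 = 0.03139, 1/7 · 0.125 = 0.017857, 2/7 · 0.046875 = 0.013393, 1/7 · 0.013672 = 0.0019531; these sum to 0.094727.
Hence P(r = 2 | data) = (0.030134) / (0.094727) = 0.31811.

0.318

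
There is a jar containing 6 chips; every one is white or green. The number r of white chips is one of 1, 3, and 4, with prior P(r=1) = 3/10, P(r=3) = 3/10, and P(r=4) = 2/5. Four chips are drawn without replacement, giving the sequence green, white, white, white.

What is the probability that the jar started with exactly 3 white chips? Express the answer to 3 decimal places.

The likelihood of the observed sequence under each hypothesis: P(data | r = 1) = (5/6)(1/5)(0/4) = 0; P(data | r = 3) = (3/6)(3/5)(2/4)(1/3) = 1/20; P(data | r = 4) = (2/6)(4/5)(3/4)(2/3) = 2/15.
Multiplying each by its prior: 3/10 · 0 = 0, 3/10 · 1/20 = 3/200, 2/5 · 2/15 = 4/75; with total 41/600.
By Bayes' rule, P(r = 3 | data) = (3/200) / (41/600) = 9/41.

0.220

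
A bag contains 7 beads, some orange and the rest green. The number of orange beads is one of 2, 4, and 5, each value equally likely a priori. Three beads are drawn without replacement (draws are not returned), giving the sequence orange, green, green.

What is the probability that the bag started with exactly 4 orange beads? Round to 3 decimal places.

For each hypothesis, P(data | H) works out to: P(data | r = 2) = (2/7)(5/6)(4/5) = 4/21; P(data | r = 4) = (4/7)(3/6)(2/5) = 4/35; P(data | r = 5) = (5/7)(2/6)(1/5) = 1/21.
Multiplying each by its prior: 1/3 · 4/21 = 4/63, 1/3 · 4/35 = 4/105, 1/3 · 1/21 = 1/63; these sum to 37/315.
So P(r = 4 | data) = (4/105) / (37/315) = 12/37.

0.324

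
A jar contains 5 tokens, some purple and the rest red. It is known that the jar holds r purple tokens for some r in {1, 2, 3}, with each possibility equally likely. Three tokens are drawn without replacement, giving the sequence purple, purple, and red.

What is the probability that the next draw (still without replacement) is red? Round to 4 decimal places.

Compute the likelihood of the observed sequence for each case: P(data | r = 1) = (1/5)(0/4) = 0; P(data | r = 2) = (2/5)(1/4)(3/3) = 1/10; P(data | r = 3) = (3/5)(2/4)(2/3) = 1/5.
Multiplying each by its prior: 1/3 · 0 = 0, 1/3 · 1/10 = 1/30, 1/3 · 1/5 = 1/15; summing to 1/10.
The posterior is then P(r = 1 | data) = 0, P(r = 2 | data) = 1/3, P(r = 3 | data) = 2/3.
Averaging over the posterior, P(red next | data) = (1)(1/3) + (1/2)(2/3) = 2/3.

0.6667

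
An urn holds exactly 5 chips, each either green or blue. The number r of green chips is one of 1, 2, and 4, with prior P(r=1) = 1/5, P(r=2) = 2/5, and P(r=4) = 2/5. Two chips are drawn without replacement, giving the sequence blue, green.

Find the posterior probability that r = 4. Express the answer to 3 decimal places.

0.333

Compute the likelihood of the observed sequence for each case: P(data | r = 1) = (4/5)(1/4) = 1/5; P(data | r = 2) = (3/5)(2/4) = 3/10; P(data | r = 4) = (1/5)(4/4) = 1/5.
Multiplying each by its prior: 1/5 · 1/5 = 1/25, 2/5 · 3/10 = 3/25, 2/5 · 1/5 = 2/25; these sum to 6/25.
So P(r = 4 | data) = (2/25) / (6/25) = 1/3.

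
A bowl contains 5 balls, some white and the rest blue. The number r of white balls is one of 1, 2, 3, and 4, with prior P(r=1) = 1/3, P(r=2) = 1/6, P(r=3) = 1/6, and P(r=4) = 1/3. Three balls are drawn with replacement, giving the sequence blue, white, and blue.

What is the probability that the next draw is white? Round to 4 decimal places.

0.3886

Under each hypothesis, the probability of the observed sequence is: P(data | r = 1) = (4/5)(1/5)(4/5) = 16/125; P(data | r = 2) = (3/5)(2/5)(3/5) = 18/125; P(data | r = 3) = (2/5)(3/5)(2/5) = 12/125; P(data | r = 4) = (1/5)(4/5)(1/5) = 4/125.
The prior-weighted likelihoods are 1/3 · 16/125 = 16/375, 1/6 · 18/125 = 3/125, 1/6 · 12/125 = 2/125, 1/3 · 4/125 = 4/375; summing to 7/75.
Normalising, the posterior is P(r = 1 | data) = 16/35, P(r = 2 | data) = 9/35, P(r = 3 | data) = 6/35, P(r = 4 | data) = 4/35.
The predictive probability is P(white next | data) = (1/5)(16/35) + (2/5)(9/35) + (3/5)(6/35) + (4/5)(4/35) = 68/175.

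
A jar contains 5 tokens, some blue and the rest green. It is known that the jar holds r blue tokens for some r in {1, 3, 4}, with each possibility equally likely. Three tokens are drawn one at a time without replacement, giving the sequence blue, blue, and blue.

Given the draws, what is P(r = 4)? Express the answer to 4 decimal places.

The likelihood of the observed sequence under each hypothesis: P(data | r = 1) = (1/5)(0/4) = 0; P(data | r = 3) = (3/5)(2/4)(1/3) = 1/10; P(data | r = 4) = (4/5)(3/4)(2/3) = 2/5.
The prior-weighted likelihoods are 1/3 · 0 = 0, 1/3 · 1/10 = 1/30, 1/3 · 2/5 = 2/15; these sum to 1/6.
So P(r = 4 | data) = (2/15) / (1/6) = 4/5.

0.8000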